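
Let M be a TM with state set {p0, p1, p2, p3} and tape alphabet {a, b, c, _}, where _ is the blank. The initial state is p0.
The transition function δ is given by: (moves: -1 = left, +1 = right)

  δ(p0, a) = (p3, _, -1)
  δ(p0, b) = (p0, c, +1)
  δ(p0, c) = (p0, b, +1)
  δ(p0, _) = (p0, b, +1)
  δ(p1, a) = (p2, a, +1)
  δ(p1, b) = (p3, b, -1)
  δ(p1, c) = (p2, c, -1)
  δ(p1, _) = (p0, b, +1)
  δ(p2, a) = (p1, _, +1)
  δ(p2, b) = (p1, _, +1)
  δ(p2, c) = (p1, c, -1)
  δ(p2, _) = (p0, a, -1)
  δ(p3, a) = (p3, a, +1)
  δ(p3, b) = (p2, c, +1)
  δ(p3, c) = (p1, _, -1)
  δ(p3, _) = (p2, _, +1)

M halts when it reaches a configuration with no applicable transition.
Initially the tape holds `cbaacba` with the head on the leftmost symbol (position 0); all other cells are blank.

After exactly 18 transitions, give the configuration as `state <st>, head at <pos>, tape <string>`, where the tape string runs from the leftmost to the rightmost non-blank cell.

state=p0 head=0 tape=_[c]baacba   (p0,c)→(p0,b,+1)
state=p0 head=1 tape=_b[b]aacba   (p0,b)→(p0,c,+1)
state=p0 head=2 tape=_bc[a]acba   (p0,a)→(p3,_,-1)
state=p3 head=1 tape=_b[c]_acba   (p3,c)→(p1,_,-1)
state=p1 head=0 tape=_[b]__acba   (p1,b)→(p3,b,-1)
state=p3 head=-1 tape=[_]b__acba   (p3,_)→(p2,_,+1)
state=p2 head=0 tape=_[b]__acba   (p2,b)→(p1,_,+1)
state=p1 head=1 tape=__[_]_acba   (p1,_)→(p0,b,+1)
state=p0 head=2 tape=__b[_]acba   (p0,_)→(p0,b,+1)
state=p0 head=3 tape=__bb[a]cba   (p0,a)→(p3,_,-1)
state=p3 head=2 tape=__b[b]_cba   (p3,b)→(p2,c,+1)
state=p2 head=3 tape=__bc[_]cba   (p2,_)→(p0,a,-1)
state=p0 head=2 tape=__b[c]acba   (p0,c)→(p0,b,+1)
state=p0 head=3 tape=__bb[a]cba   (p0,a)→(p3,_,-1)
state=p3 head=2 tape=__b[b]_cba   (p3,b)→(p2,c,+1)
state=p2 head=3 tape=__bc[_]cba   (p2,_)→(p0,a,-1)
state=p0 head=2 tape=__b[c]acba   (p0,c)→(p0,b,+1)
state=p0 head=3 tape=__bb[a]cba   (p0,a)→(p3,_,-1)
state=p3 head=2 tape=__b[b]_cba
After 18 steps: state p3, head at 2, tape bb_cba.

state p3, head at 2, tape bb_cba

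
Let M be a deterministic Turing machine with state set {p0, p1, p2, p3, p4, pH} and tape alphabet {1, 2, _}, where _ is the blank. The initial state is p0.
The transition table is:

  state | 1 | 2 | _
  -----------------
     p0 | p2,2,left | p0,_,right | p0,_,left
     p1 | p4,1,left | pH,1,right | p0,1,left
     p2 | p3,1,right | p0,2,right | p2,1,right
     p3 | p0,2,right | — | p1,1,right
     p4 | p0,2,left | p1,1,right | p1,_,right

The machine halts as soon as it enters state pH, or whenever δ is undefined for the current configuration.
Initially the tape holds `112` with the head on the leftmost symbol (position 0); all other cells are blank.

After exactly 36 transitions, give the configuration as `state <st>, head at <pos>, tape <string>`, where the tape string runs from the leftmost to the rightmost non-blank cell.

state p2, head at -4, tape 12

state=p0 head=0 tape=_____[1]12_   (p0,1)→(p2,2,left)
state=p2 head=-1 tape=____[_]212_   (p2,_)→(p2,1,right)
state=p2 head=0 tape=____1[2]12_   (p2,2)→(p0,2,right)
state=p0 head=1 tape=____12[1]2_   (p0,1)→(p2,2,left)
state=p2 head=0 tape=____1[2]22_   (p2,2)→(p0,2,right)
state=p0 head=1 tape=____12[2]2_   (p0,2)→(p0,_,right)
state=p0 head=2 tape=____12_[2]_   (p0,2)→(p0,_,right)
state=p0 head=3 tape=____12__[_]   (p0,_)→(p0,_,left)
state=p0 head=2 tape=____12_[_]_   (p0,_)→(p0,_,left)
state=p0 head=1 tape=____12[_]__   (p0,_)→(p0,_,left)
state=p0 head=0 tape=____1[2]___   (p0,2)→(p0,_,right)
state=p0 head=1 tape=____1_[_]__   (p0,_)→(p0,_,left)
state=p0 head=0 tape=____1[_]___   (p0,_)→(p0,_,left)
state=p0 head=-1 tape=____[1]____   (p0,1)→(p2,2,left)
state=p2 head=-2 tape=___[_]2____   (p2,_)→(p2,1,right)
state=p2 head=-1 tape=___1[2]____   (p2,2)→(p0,2,right)
state=p0 head=0 tape=___12[_]___   (p0,_)→(p0,_,left)
state=p0 head=-1 tape=___1[2]____   (p0,2)→(p0,_,right)
state=p0 head=0 tape=___1_[_]___   (p0,_)→(p0,_,left)
state=p0 head=-1 tape=___1[_]____   (p0,_)→(p0,_,left)
state=p0 head=-2 tape=___[1]_____   (p0,1)→(p2,2,left)
state=p2 head=-3 tape=__[_]2_____   (p2,_)→(p2,1,right)
state=p2 head=-2 tape=__1[2]_____   (p2,2)→(p0,2,right)
state=p0 head=-1 tape=__12[_]____   (p0,_)→(p0,_,left)
state=p0 head=-2 tape=__1[2]_____   (p0,2)→(p0,_,right)
state=p0 head=-1 tape=__1_[_]____   (p0,_)→(p0,_,left)
state=p0 head=-2 tape=__1[_]_____   (p0,_)→(p0,_,left)
state=p0 head=-3 tape=__[1]______   (p0,1)→(p2,2,left)
state=p2 head=-4 tape=_[_]2______   (p2,_)→(p2,1,right)
state=p2 head=-3 tape=_1[2]______   (p2,2)→(p0,2,right)
state=p0 head=-2 tape=_12[_]_____   (p0,_)→(p0,_,left)
state=p0 head=-3 tape=_1[2]______   (p0,2)→(p0,_,right)
state=p0 head=-2 tape=_1_[_]_____   (p0,_)→(p0,_,left)
state=p0 head=-3 tape=_1[_]______   (p0,_)→(p0,_,left)
state=p0 head=-4 tape=_[1]_______   (p0,1)→(p2,2,left)
state=p2 head=-5 tape=[_]2_______   (p2,_)→(p2,1,right)
state=p2 head=-4 tape=1[2]_______
After 36 steps: state p2, head at -4, tape 12.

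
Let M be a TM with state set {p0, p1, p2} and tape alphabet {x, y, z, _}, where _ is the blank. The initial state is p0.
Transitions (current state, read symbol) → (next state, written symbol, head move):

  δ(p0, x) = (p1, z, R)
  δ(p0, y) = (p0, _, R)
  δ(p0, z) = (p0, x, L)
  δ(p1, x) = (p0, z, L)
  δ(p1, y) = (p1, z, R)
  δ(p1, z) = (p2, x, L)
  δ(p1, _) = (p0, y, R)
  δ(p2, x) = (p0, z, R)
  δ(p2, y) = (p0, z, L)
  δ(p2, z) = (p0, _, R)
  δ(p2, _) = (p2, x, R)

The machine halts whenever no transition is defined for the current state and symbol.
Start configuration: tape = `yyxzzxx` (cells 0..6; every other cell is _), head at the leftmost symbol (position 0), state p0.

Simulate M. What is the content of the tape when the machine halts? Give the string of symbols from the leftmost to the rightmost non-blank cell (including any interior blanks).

state=p0 head=0 tape=[y]yxzzxx   (p0,y)→(p0,_,R)
state=p0 head=1 tape=_[y]xzzxx   (p0,y)→(p0,_,R)
state=p0 head=2 tape=__[x]zzxx   (p0,x)→(p1,z,R)
state=p1 head=3 tape=__z[z]zxx   (p1,z)→(p2,x,L)
state=p2 head=2 tape=__[z]xzxx   (p2,z)→(p0,_,R)
state=p0 head=3 tape=___[x]zxx   (p0,x)→(p1,z,R)
state=p1 head=4 tape=___z[z]xx   (p1,z)→(p2,x,L)
state=p2 head=3 tape=___[z]xxx   (p2,z)→(p0,_,R)
state=p0 head=4 tape=____[x]xx   (p0,x)→(p1,z,R)
state=p1 head=5 tape=____z[x]x   (p1,x)→(p0,z,L)
state=p0 head=4 tape=____[z]zx   (p0,z)→(p0,x,L)
state=p0 head=3 tape=___[_]xzx
The non-blank tape span at halt is xzx.

xzx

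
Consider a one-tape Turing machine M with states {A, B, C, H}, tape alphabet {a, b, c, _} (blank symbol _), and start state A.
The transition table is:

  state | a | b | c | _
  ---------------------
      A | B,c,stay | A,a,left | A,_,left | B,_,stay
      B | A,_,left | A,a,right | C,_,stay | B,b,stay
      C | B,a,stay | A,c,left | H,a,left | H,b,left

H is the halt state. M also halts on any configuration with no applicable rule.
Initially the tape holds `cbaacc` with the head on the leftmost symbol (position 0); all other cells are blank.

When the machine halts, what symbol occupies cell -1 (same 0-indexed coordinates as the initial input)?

a

A | _[c]baacc   read c → write _, move left, go to A
A | [_]_baacc   read _ → write _, move stay, go to B
B | [_]_baacc   read _ → write b, move stay, go to B
B | [b]_baacc   read b → write a, move right, go to A
A | a[_]baacc   read _ → write _, move stay, go to B
B | a[_]baacc   read _ → write b, move stay, go to B
B | a[b]baacc   read b → write a, move right, go to A
A | aa[b]aacc   read b → write a, move left, go to A
A | a[a]aaacc   read a → write c, move stay, go to B
B | a[c]aaacc   read c → write _, move stay, go to C
C | a[_]aaacc   read _ → write b, move left, go to H
H | [a]baaacc
Cell -1 holds a when M halts.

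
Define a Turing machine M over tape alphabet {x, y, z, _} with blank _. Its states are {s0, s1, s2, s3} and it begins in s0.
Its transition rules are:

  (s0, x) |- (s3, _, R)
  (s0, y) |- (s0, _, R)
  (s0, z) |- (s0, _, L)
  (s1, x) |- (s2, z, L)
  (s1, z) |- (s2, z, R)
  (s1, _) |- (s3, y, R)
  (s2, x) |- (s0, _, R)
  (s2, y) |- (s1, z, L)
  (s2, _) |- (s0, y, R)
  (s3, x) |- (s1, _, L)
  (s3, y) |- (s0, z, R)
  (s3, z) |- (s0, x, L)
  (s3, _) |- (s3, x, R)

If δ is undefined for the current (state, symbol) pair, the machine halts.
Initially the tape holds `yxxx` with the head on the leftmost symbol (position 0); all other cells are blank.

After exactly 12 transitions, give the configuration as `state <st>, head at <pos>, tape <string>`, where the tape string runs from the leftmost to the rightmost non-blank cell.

state=s0 head=0 tape=[y]xxx   (s0,y)→(s0,_,R)
state=s0 head=1 tape=_[x]xx   (s0,x)→(s3,_,R)
state=s3 head=2 tape=__[x]x   (s3,x)→(s1,_,L)
state=s1 head=1 tape=_[_]_x   (s1,_)→(s3,y,R)
state=s3 head=2 tape=_y[_]x   (s3,_)→(s3,x,R)
state=s3 head=3 tape=_yx[x]   (s3,x)→(s1,_,L)
state=s1 head=2 tape=_y[x]_   (s1,x)→(s2,z,L)
state=s2 head=1 tape=_[y]z_   (s2,y)→(s1,z,L)
state=s1 head=0 tape=[_]zz_   (s1,_)→(s3,y,R)
state=s3 head=1 tape=y[z]z_   (s3,z)→(s0,x,L)
state=s0 head=0 tape=[y]xz_   (s0,y)→(s0,_,R)
state=s0 head=1 tape=_[x]z_   (s0,x)→(s3,_,R)
state=s3 head=2 tape=__[z]_
After 12 steps: state s3, head at 2, tape z.

state s3, head at 2, tape z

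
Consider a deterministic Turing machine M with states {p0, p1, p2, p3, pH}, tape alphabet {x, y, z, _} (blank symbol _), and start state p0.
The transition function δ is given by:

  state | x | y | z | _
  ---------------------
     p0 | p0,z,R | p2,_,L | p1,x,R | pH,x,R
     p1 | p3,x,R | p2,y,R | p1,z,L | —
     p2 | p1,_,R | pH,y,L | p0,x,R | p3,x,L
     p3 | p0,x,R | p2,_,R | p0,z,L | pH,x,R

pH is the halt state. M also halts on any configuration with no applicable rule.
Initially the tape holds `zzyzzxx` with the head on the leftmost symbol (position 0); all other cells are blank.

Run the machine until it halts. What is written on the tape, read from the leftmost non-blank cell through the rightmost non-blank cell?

state=p0 head=0 tape=[z]zyzzxx__   (p0,z)→(p1,x,R)
state=p1 head=1 tape=x[z]yzzxx__   (p1,z)→(p1,z,L)
state=p1 head=0 tape=[x]zyzzxx__   (p1,x)→(p3,x,R)
state=p3 head=1 tape=x[z]yzzxx__   (p3,z)→(p0,z,L)
state=p0 head=0 tape=[x]zyzzxx__   (p0,x)→(p0,z,R)
state=p0 head=1 tape=z[z]yzzxx__   (p0,z)→(p1,x,R)
state=p1 head=2 tape=zx[y]zzxx__   (p1,y)→(p2,y,R)
state=p2 head=3 tape=zxy[z]zxx__   (p2,z)→(p0,x,R)
state=p0 head=4 tape=zxyx[z]xx__   (p0,z)→(p1,x,R)
state=p1 head=5 tape=zxyxx[x]x__   (p1,x)→(p3,x,R)
state=p3 head=6 tape=zxyxxx[x]__   (p3,x)→(p0,x,R)
state=p0 head=7 tape=zxyxxxx[_]_   (p0,_)→(pH,x,R)
state=pH head=8 tape=zxyxxxxx[_]
The non-blank tape span at halt is zxyxxxxx.

zxyxxxxx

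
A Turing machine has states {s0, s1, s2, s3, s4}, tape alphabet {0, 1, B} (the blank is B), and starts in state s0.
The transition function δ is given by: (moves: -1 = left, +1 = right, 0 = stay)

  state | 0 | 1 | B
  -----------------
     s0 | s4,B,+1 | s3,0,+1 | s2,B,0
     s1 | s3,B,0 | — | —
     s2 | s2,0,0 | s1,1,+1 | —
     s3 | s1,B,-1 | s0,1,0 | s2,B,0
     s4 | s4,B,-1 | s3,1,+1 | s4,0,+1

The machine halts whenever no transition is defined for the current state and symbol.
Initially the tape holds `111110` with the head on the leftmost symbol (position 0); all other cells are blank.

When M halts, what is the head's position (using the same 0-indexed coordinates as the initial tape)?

state=s0 head=0 tape=[1]11110   (s0,1)→(s3,0,+1)
state=s3 head=1 tape=0[1]1110   (s3,1)→(s0,1,0)
state=s0 head=1 tape=0[1]1110   (s0,1)→(s3,0,+1)
state=s3 head=2 tape=00[1]110   (s3,1)→(s0,1,0)
state=s0 head=2 tape=00[1]110   (s0,1)→(s3,0,+1)
state=s3 head=3 tape=000[1]10   (s3,1)→(s0,1,0)
state=s0 head=3 tape=000[1]10   (s0,1)→(s3,0,+1)
state=s3 head=4 tape=0000[1]0   (s3,1)→(s0,1,0)
state=s0 head=4 tape=0000[1]0   (s0,1)→(s3,0,+1)
state=s3 head=5 tape=00000[0]   (s3,0)→(s1,B,-1)
state=s1 head=4 tape=0000[0]B   (s1,0)→(s3,B,0)
state=s3 head=4 tape=0000[B]B   (s3,B)→(s2,B,0)
state=s2 head=4 tape=0000[B]B
At halt the head is at cell 4.

4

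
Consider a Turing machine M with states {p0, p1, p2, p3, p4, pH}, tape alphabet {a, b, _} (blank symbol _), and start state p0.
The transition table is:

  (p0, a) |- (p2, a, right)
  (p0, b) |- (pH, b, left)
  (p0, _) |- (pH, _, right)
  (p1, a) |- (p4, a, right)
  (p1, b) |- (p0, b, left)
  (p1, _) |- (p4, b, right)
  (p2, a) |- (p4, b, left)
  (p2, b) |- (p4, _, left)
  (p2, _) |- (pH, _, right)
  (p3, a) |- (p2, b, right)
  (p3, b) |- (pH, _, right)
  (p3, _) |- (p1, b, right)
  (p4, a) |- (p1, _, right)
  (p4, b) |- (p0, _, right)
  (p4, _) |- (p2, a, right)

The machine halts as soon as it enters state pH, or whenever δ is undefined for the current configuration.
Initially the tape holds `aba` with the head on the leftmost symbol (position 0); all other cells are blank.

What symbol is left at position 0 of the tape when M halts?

state=p0 head=0 tape=[a]ba____   (p0,a)→(p2,a,right)
state=p2 head=1 tape=a[b]a____   (p2,b)→(p4,_,left)
state=p4 head=0 tape=[a]_a____   (p4,a)→(p1,_,right)
state=p1 head=1 tape=_[_]a____   (p1,_)→(p4,b,right)
state=p4 head=2 tape=_b[a]____   (p4,a)→(p1,_,right)
state=p1 head=3 tape=_b_[_]___   (p1,_)→(p4,b,right)
state=p4 head=4 tape=_b_b[_]__   (p4,_)→(p2,a,right)
state=p2 head=5 tape=_b_ba[_]_   (p2,_)→(pH,_,right)
state=pH head=6 tape=_b_ba_[_]
Cell 0 holds _ when M halts.

_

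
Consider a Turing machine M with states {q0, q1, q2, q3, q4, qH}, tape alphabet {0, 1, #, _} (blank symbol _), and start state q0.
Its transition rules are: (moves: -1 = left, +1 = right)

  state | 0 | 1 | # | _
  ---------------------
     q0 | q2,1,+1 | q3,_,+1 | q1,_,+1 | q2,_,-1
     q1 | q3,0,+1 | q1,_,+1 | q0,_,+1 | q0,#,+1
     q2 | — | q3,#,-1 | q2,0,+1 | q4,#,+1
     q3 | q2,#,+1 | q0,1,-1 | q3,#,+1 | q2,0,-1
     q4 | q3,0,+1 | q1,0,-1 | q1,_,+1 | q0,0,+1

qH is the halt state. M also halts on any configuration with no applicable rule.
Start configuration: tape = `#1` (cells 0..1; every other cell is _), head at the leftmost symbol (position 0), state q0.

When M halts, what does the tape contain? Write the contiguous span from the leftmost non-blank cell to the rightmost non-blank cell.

0#0

state=q0 head=0 tape=[#]1____   (q0,#)→(q1,_,+1)
state=q1 head=1 tape=_[1]____   (q1,1)→(q1,_,+1)
state=q1 head=2 tape=__[_]___   (q1,_)→(q0,#,+1)
state=q0 head=3 tape=__#[_]__   (q0,_)→(q2,_,-1)
state=q2 head=2 tape=__[#]___   (q2,#)→(q2,0,+1)
state=q2 head=3 tape=__0[_]__   (q2,_)→(q4,#,+1)
state=q4 head=4 tape=__0#[_]_   (q4,_)→(q0,0,+1)
state=q0 head=5 tape=__0#0[_]   (q0,_)→(q2,_,-1)
state=q2 head=4 tape=__0#[0]_
The non-blank tape span at halt is 0#0.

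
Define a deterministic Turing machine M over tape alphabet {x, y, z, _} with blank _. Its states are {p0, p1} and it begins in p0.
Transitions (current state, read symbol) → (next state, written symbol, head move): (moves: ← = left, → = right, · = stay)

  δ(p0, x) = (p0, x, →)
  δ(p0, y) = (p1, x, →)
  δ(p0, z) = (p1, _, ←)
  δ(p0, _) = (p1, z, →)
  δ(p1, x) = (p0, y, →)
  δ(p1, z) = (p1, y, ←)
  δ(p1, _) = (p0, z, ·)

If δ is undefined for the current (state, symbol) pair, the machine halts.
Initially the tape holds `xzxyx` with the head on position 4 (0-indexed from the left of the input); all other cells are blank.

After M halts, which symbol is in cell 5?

y

state=p0 head=4 tape=xzxy[x]___   (p0,x)→(p0,x,→)
state=p0 head=5 tape=xzxyx[_]__   (p0,_)→(p1,z,→)
state=p1 head=6 tape=xzxyxz[_]_   (p1,_)→(p0,z,·)
state=p0 head=6 tape=xzxyxz[z]_   (p0,z)→(p1,_,←)
state=p1 head=5 tape=xzxyx[z]__   (p1,z)→(p1,y,←)
state=p1 head=4 tape=xzxy[x]y__   (p1,x)→(p0,y,→)
state=p0 head=5 tape=xzxyy[y]__   (p0,y)→(p1,x,→)
state=p1 head=6 tape=xzxyyx[_]_   (p1,_)→(p0,z,·)
state=p0 head=6 tape=xzxyyx[z]_   (p0,z)→(p1,_,←)
state=p1 head=5 tape=xzxyy[x]__   (p1,x)→(p0,y,→)
state=p0 head=6 tape=xzxyyy[_]_   (p0,_)→(p1,z,→)
state=p1 head=7 tape=xzxyyyz[_]   (p1,_)→(p0,z,·)
state=p0 head=7 tape=xzxyyyz[z]   (p0,z)→(p1,_,←)
state=p1 head=6 tape=xzxyyy[z]_   (p1,z)→(p1,y,←)
state=p1 head=5 tape=xzxyy[y]y_
Cell 5 holds y when M halts.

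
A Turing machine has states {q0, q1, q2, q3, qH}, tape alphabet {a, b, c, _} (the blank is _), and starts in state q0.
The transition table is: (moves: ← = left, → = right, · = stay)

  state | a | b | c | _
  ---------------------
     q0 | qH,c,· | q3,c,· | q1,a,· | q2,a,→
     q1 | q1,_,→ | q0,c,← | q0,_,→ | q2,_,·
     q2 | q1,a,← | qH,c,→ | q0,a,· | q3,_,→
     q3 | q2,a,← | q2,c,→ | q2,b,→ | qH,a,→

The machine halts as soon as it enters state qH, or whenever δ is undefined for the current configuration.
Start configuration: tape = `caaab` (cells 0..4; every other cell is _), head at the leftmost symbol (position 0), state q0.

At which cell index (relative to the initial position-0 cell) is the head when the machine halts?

4

state=q0 head=0 tape=[c]aaab   (q0,c)→(q1,a,·)
state=q1 head=0 tape=[a]aaab   (q1,a)→(q1,_,→)
state=q1 head=1 tape=_[a]aab   (q1,a)→(q1,_,→)
state=q1 head=2 tape=__[a]ab   (q1,a)→(q1,_,→)
state=q1 head=3 tape=___[a]b   (q1,a)→(q1,_,→)
state=q1 head=4 tape=____[b]   (q1,b)→(q0,c,←)
state=q0 head=3 tape=___[_]c   (q0,_)→(q2,a,→)
state=q2 head=4 tape=___a[c]   (q2,c)→(q0,a,·)
state=q0 head=4 tape=___a[a]   (q0,a)→(qH,c,·)
state=qH head=4 tape=___a[c]
At halt the head is at cell 4.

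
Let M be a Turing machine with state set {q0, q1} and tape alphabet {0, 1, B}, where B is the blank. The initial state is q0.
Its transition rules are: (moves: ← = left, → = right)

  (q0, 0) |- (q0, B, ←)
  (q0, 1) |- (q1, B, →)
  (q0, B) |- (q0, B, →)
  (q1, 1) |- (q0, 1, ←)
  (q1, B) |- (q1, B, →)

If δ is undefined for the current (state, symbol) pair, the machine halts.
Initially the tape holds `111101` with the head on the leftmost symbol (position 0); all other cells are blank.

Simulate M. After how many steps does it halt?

state=q0 head=0 tape=[1]11101   (q0,1)→(q1,B,→)
state=q1 head=1 tape=B[1]1101   (q1,1)→(q0,1,←)
state=q0 head=0 tape=[B]11101   (q0,B)→(q0,B,→)
state=q0 head=1 tape=B[1]1101   (q0,1)→(q1,B,→)
state=q1 head=2 tape=BB[1]101   (q1,1)→(q0,1,←)
state=q0 head=1 tape=B[B]1101   (q0,B)→(q0,B,→)
state=q0 head=2 tape=BB[1]101   (q0,1)→(q1,B,→)
state=q1 head=3 tape=BBB[1]01   (q1,1)→(q0,1,←)
state=q0 head=2 tape=BB[B]101   (q0,B)→(q0,B,→)
state=q0 head=3 tape=BBB[1]01   (q0,1)→(q1,B,→)
state=q1 head=4 tape=BBBB[0]1
M halts after 10 transitions.

10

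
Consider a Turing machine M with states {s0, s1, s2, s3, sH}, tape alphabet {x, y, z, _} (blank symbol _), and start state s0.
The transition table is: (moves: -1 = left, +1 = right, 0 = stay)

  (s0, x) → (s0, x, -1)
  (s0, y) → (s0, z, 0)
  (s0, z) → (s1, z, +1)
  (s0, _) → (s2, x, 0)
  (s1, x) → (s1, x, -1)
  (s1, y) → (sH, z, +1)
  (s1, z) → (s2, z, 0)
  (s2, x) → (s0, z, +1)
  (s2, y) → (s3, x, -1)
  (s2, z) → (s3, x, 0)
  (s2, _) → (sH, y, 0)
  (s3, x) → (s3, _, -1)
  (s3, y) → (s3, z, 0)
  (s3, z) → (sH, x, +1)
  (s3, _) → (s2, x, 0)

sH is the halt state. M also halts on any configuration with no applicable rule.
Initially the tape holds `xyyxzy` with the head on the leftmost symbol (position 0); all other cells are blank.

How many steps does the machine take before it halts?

state=s0 head=0 tape=__[x]yyxzy   (s0,x)→(s0,x,-1)
state=s0 head=-1 tape=_[_]xyyxzy   (s0,_)→(s2,x,0)
state=s2 head=-1 tape=_[x]xyyxzy   (s2,x)→(s0,z,+1)
state=s0 head=0 tape=_z[x]yyxzy   (s0,x)→(s0,x,-1)
state=s0 head=-1 tape=_[z]xyyxzy   (s0,z)→(s1,z,+1)
state=s1 head=0 tape=_z[x]yyxzy   (s1,x)→(s1,x,-1)
state=s1 head=-1 tape=_[z]xyyxzy   (s1,z)→(s2,z,0)
state=s2 head=-1 tape=_[z]xyyxzy   (s2,z)→(s3,x,0)
state=s3 head=-1 tape=_[x]xyyxzy   (s3,x)→(s3,_,-1)
state=s3 head=-2 tape=[_]_xyyxzy   (s3,_)→(s2,x,0)
state=s2 head=-2 tape=[x]_xyyxzy   (s2,x)→(s0,z,+1)
state=s0 head=-1 tape=z[_]xyyxzy   (s0,_)→(s2,x,0)
state=s2 head=-1 tape=z[x]xyyxzy   (s2,x)→(s0,z,+1)
state=s0 head=0 tape=zz[x]yyxzy   (s0,x)→(s0,x,-1)
state=s0 head=-1 tape=z[z]xyyxzy   (s0,z)→(s1,z,+1)
state=s1 head=0 tape=zz[x]yyxzy   (s1,x)→(s1,x,-1)
state=s1 head=-1 tape=z[z]xyyxzy   (s1,z)→(s2,z,0)
state=s2 head=-1 tape=z[z]xyyxzy   (s2,z)→(s3,x,0)
state=s3 head=-1 tape=z[x]xyyxzy   (s3,x)→(s3,_,-1)
state=s3 head=-2 tape=[z]_xyyxzy   (s3,z)→(sH,x,+1)
state=sH head=-1 tape=x[_]xyyxzy
M halts after 20 transitions.

20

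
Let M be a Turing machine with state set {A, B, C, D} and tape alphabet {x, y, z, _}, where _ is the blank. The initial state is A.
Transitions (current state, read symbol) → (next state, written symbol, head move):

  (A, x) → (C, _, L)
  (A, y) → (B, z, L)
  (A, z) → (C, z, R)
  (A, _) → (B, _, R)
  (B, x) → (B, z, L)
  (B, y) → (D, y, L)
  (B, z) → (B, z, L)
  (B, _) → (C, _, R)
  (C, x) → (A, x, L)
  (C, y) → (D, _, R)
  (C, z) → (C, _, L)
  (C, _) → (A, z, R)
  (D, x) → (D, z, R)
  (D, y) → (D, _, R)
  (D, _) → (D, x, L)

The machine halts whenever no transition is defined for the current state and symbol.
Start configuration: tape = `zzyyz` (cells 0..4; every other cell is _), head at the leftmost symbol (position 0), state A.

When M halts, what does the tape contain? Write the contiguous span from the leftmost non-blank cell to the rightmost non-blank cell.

state=A head=0 tape=_[z]zyyz   (A,z)→(C,z,R)
state=C head=1 tape=_z[z]yyz   (C,z)→(C,_,L)
state=C head=0 tape=_[z]_yyz   (C,z)→(C,_,L)
state=C head=-1 tape=[_]__yyz   (C,_)→(A,z,R)
state=A head=0 tape=z[_]_yyz   (A,_)→(B,_,R)
state=B head=1 tape=z_[_]yyz   (B,_)→(C,_,R)
state=C head=2 tape=z__[y]yz   (C,y)→(D,_,R)
state=D head=3 tape=z___[y]z   (D,y)→(D,_,R)
state=D head=4 tape=z____[z]
The non-blank tape span at halt is z____z.

z____z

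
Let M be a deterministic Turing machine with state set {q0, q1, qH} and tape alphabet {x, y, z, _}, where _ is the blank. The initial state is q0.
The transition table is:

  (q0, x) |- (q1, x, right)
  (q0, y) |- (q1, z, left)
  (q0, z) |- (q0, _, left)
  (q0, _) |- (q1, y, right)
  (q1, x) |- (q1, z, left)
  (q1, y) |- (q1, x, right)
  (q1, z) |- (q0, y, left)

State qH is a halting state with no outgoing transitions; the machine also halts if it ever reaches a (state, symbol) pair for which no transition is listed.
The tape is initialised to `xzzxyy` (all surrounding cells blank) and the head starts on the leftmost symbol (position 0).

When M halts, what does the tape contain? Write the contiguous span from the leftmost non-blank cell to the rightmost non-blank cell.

zzzzyy

state=q0 head=0 tape=_[x]zzxyy   (q0,x)→(q1,x,right)
state=q1 head=1 tape=_x[z]zxyy   (q1,z)→(q0,y,left)
state=q0 head=0 tape=_[x]yzxyy   (q0,x)→(q1,x,right)
state=q1 head=1 tape=_x[y]zxyy   (q1,y)→(q1,x,right)
state=q1 head=2 tape=_xx[z]xyy   (q1,z)→(q0,y,left)
state=q0 head=1 tape=_x[x]yxyy   (q0,x)→(q1,x,right)
state=q1 head=2 tape=_xx[y]xyy   (q1,y)→(q1,x,right)
state=q1 head=3 tape=_xxx[x]yy   (q1,x)→(q1,z,left)
state=q1 head=2 tape=_xx[x]zyy   (q1,x)→(q1,z,left)
state=q1 head=1 tape=_x[x]zzyy   (q1,x)→(q1,z,left)
state=q1 head=0 tape=_[x]zzzyy   (q1,x)→(q1,z,left)
state=q1 head=-1 tape=[_]zzzzyy
The non-blank tape span at halt is zzzzyy.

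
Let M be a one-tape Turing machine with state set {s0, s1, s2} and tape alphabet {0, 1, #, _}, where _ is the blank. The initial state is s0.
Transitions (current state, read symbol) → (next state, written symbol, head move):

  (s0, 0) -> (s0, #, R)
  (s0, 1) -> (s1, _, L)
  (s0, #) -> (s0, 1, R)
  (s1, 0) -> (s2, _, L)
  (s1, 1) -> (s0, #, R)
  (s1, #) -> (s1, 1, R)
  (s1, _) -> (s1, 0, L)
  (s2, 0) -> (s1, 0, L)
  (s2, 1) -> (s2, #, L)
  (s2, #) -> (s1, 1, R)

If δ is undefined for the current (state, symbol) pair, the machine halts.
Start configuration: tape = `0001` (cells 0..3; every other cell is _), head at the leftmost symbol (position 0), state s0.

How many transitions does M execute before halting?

state=s0 head=0 tape=[0]001_   (s0,0)→(s0,#,R)
state=s0 head=1 tape=#[0]01_   (s0,0)→(s0,#,R)
state=s0 head=2 tape=##[0]1_   (s0,0)→(s0,#,R)
state=s0 head=3 tape=###[1]_   (s0,1)→(s1,_,L)
state=s1 head=2 tape=##[#]__   (s1,#)→(s1,1,R)
state=s1 head=3 tape=##1[_]_   (s1,_)→(s1,0,L)
state=s1 head=2 tape=##[1]0_   (s1,1)→(s0,#,R)
state=s0 head=3 tape=###[0]_   (s0,0)→(s0,#,R)
state=s0 head=4 tape=####[_]
M halts after 8 transitions.

8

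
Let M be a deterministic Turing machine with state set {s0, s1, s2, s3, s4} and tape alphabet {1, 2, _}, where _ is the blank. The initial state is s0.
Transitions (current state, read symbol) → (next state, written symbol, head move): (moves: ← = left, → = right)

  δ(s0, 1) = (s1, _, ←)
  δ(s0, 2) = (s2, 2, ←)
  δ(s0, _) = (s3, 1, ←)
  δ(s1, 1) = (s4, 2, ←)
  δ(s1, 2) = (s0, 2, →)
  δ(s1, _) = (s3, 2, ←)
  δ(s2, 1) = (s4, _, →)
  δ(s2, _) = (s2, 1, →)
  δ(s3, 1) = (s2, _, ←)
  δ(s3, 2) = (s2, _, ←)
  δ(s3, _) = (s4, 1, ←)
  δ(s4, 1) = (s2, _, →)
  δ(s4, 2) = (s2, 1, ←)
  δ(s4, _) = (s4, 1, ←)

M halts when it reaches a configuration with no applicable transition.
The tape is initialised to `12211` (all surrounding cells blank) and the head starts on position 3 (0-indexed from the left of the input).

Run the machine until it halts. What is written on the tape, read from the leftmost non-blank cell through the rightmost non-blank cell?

12_11

s0 | 122[1]1   read 1 → write _, move ←, go to s1
s1 | 12[2]_1   read 2 → write 2, move →, go to s0
s0 | 122[_]1   read _ → write 1, move ←, go to s3
s3 | 12[2]11   read 2 → write _, move ←, go to s2
s2 | 1[2]_11
The non-blank tape span at halt is 12_11.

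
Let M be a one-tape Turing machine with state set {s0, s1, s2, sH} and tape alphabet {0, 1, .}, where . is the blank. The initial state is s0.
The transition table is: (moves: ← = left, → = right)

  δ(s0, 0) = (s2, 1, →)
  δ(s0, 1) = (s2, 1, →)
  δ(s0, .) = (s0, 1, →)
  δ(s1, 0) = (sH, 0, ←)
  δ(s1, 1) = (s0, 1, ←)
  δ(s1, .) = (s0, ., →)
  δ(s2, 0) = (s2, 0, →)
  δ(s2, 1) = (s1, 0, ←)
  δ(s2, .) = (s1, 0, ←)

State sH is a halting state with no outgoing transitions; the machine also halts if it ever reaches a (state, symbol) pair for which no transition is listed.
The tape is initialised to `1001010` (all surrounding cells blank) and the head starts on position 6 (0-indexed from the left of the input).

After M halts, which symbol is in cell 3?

0

state=s0 head=6 tape=.100101[0]..   (s0,0)→(s2,1,→)
state=s2 head=7 tape=.1001011[.].   (s2,.)→(s1,0,←)
state=s1 head=6 tape=.100101[1]0.   (s1,1)→(s0,1,←)
state=s0 head=5 tape=.10010[1]10.   (s0,1)→(s2,1,→)
state=s2 head=6 tape=.100101[1]0.   (s2,1)→(s1,0,←)
state=s1 head=5 tape=.10010[1]00.   (s1,1)→(s0,1,←)
state=s0 head=4 tape=.1001[0]100.   (s0,0)→(s2,1,→)
state=s2 head=5 tape=.10011[1]00.   (s2,1)→(s1,0,←)
state=s1 head=4 tape=.1001[1]000.   (s1,1)→(s0,1,←)
state=s0 head=3 tape=.100[1]1000.   (s0,1)→(s2,1,→)
state=s2 head=4 tape=.1001[1]000.   (s2,1)→(s1,0,←)
state=s1 head=3 tape=.100[1]0000.   (s1,1)→(s0,1,←)
state=s0 head=2 tape=.10[0]10000.   (s0,0)→(s2,1,→)
state=s2 head=3 tape=.101[1]0000.   (s2,1)→(s1,0,←)
state=s1 head=2 tape=.10[1]00000.   (s1,1)→(s0,1,←)
state=s0 head=1 tape=.1[0]100000.   (s0,0)→(s2,1,→)
state=s2 head=2 tape=.11[1]00000.   (s2,1)→(s1,0,←)
state=s1 head=1 tape=.1[1]000000.   (s1,1)→(s0,1,←)
state=s0 head=0 tape=.[1]1000000.   (s0,1)→(s2,1,→)
state=s2 head=1 tape=.1[1]000000.   (s2,1)→(s1,0,←)
state=s1 head=0 tape=.[1]0000000.   (s1,1)→(s0,1,←)
state=s0 head=-1 tape=[.]10000000.   (s0,.)→(s0,1,→)
state=s0 head=0 tape=1[1]0000000.   (s0,1)→(s2,1,→)
state=s2 head=1 tape=11[0]000000.   (s2,0)→(s2,0,→)
state=s2 head=2 tape=110[0]00000.   (s2,0)→(s2,0,→)
state=s2 head=3 tape=1100[0]0000.   (s2,0)→(s2,0,→)
state=s2 head=4 tape=11000[0]000.   (s2,0)→(s2,0,→)
state=s2 head=5 tape=110000[0]00.   (s2,0)→(s2,0,→)
state=s2 head=6 tape=1100000[0]0.   (s2,0)→(s2,0,→)
state=s2 head=7 tape=11000000[0].   (s2,0)→(s2,0,→)
state=s2 head=8 tape=110000000[.]   (s2,.)→(s1,0,←)
state=s1 head=7 tape=11000000[0]0   (s1,0)→(sH,0,←)
state=sH head=6 tape=1100000[0]00
Cell 3 holds 0 when M halts.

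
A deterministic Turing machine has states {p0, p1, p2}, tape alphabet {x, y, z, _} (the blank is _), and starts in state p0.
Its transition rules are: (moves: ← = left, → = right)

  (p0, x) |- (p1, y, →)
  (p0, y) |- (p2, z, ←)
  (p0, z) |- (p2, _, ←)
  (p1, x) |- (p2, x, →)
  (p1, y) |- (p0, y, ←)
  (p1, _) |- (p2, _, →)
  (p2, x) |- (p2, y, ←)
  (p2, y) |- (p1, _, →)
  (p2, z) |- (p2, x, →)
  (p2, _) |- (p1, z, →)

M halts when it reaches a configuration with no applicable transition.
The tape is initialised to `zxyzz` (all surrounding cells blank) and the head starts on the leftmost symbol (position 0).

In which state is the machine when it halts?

p0

p0 | ___[z]xyzz   read z → write _, move ←, go to p2
p2 | __[_]_xyzz   read _ → write z, move →, go to p1
p1 | __z[_]xyzz   read _ → write _, move →, go to p2
p2 | __z_[x]yzz   read x → write y, move ←, go to p2
p2 | __z[_]yyzz   read _ → write z, move →, go to p1
p1 | __zz[y]yzz   read y → write y, move ←, go to p0
p0 | __z[z]yyzz   read z → write _, move ←, go to p2
p2 | __[z]_yyzz   read z → write x, move →, go to p2
p2 | __x[_]yyzz   read _ → write z, move →, go to p1
p1 | __xz[y]yzz   read y → write y, move ←, go to p0
p0 | __x[z]yyzz   read z → write _, move ←, go to p2
p2 | __[x]_yyzz   read x → write y, move ←, go to p2
p2 | _[_]y_yyzz   read _ → write z, move →, go to p1
p1 | _z[y]_yyzz   read y → write y, move ←, go to p0
p0 | _[z]y_yyzz   read z → write _, move ←, go to p2
p2 | [_]_y_yyzz   read _ → write z, move →, go to p1
p1 | z[_]y_yyzz   read _ → write _, move →, go to p2
p2 | z_[y]_yyzz   read y → write _, move →, go to p1
p1 | z__[_]yyzz   read _ → write _, move →, go to p2
p2 | z___[y]yzz   read y → write _, move →, go to p1
p1 | z____[y]zz   read y → write y, move ←, go to p0
p0 | z___[_]yzz
No transition is defined for (p0, _); M halts in state p0.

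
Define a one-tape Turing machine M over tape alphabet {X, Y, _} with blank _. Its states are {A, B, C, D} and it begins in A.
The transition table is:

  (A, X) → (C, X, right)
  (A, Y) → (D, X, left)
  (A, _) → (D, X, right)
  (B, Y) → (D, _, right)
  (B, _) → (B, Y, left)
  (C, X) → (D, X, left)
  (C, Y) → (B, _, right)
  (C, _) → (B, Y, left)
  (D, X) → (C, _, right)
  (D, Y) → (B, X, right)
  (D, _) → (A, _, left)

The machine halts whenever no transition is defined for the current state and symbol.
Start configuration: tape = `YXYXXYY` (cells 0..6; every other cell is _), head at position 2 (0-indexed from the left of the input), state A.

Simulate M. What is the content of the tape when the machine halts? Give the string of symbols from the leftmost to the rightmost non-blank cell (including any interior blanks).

XYX_XXXYY

state=A head=2 tape=__YX[Y]XXYY   (A,Y)→(D,X,left)
state=D head=1 tape=__Y[X]XXXYY   (D,X)→(C,_,right)
state=C head=2 tape=__Y_[X]XXYY   (C,X)→(D,X,left)
state=D head=1 tape=__Y[_]XXXYY   (D,_)→(A,_,left)
state=A head=0 tape=__[Y]_XXXYY   (A,Y)→(D,X,left)
state=D head=-1 tape=_[_]X_XXXYY   (D,_)→(A,_,left)
state=A head=-2 tape=[_]_X_XXXYY   (A,_)→(D,X,right)
state=D head=-1 tape=X[_]X_XXXYY   (D,_)→(A,_,left)
state=A head=-2 tape=[X]_X_XXXYY   (A,X)→(C,X,right)
state=C head=-1 tape=X[_]X_XXXYY   (C,_)→(B,Y,left)
state=B head=-2 tape=[X]YX_XXXYY
The non-blank tape span at halt is XYX_XXXYY.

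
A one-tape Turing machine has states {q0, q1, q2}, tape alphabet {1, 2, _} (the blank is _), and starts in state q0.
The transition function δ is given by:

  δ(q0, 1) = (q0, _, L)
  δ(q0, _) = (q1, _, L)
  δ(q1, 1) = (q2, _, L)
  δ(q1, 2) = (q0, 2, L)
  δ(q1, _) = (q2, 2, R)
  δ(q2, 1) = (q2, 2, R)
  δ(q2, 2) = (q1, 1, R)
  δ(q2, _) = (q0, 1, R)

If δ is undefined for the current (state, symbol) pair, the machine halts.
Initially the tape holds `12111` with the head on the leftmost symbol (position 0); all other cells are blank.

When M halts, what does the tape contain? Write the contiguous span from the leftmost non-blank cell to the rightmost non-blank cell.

q0 | __[1]2111   read 1 → write _, move L, go to q0
q0 | _[_]_2111   read _ → write _, move L, go to q1
q1 | [_]__2111   read _ → write 2, move R, go to q2
q2 | 2[_]_2111   read _ → write 1, move R, go to q0
q0 | 21[_]2111   read _ → write _, move L, go to q1
q1 | 2[1]_2111   read 1 → write _, move L, go to q2
q2 | [2]__2111   read 2 → write 1, move R, go to q1
q1 | 1[_]_2111   read _ → write 2, move R, go to q2
q2 | 12[_]2111   read _ → write 1, move R, go to q0
q0 | 121[2]111
The non-blank tape span at halt is 1212111.

1212111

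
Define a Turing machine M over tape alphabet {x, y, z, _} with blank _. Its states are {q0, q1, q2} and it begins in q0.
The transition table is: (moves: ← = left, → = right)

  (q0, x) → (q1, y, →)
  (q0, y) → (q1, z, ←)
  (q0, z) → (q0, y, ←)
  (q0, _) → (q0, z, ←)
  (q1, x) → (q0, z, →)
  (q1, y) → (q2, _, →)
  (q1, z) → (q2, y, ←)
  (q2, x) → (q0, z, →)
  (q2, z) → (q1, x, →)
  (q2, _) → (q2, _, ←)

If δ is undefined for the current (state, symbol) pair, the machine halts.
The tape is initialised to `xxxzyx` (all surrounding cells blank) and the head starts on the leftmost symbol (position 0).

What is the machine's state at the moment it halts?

state=q0 head=0 tape=[x]xxzyx   (q0,x)→(q1,y,→)
state=q1 head=1 tape=y[x]xzyx   (q1,x)→(q0,z,→)
state=q0 head=2 tape=yz[x]zyx   (q0,x)→(q1,y,→)
state=q1 head=3 tape=yzy[z]yx   (q1,z)→(q2,y,←)
state=q2 head=2 tape=yz[y]yyx
No transition is defined for (q2, y); M halts in state q2.

q2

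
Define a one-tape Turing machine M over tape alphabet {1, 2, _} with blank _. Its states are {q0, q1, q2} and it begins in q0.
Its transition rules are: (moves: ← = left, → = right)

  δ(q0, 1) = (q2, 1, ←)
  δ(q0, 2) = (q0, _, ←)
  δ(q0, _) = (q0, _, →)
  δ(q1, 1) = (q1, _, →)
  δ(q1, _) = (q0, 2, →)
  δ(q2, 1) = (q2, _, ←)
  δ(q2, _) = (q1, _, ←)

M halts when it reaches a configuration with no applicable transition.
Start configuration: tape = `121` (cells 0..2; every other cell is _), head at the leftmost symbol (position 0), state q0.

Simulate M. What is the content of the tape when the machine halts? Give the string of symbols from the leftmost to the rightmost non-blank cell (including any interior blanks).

q0 | __[1]21   read 1 → write 1, move ←, go to q2
q2 | _[_]121   read _ → write _, move ←, go to q1
q1 | [_]_121   read _ → write 2, move →, go to q0
q0 | 2[_]121   read _ → write _, move →, go to q0
q0 | 2_[1]21   read 1 → write 1, move ←, go to q2
q2 | 2[_]121   read _ → write _, move ←, go to q1
q1 | [2]_121
The non-blank tape span at halt is 2_121.

2_121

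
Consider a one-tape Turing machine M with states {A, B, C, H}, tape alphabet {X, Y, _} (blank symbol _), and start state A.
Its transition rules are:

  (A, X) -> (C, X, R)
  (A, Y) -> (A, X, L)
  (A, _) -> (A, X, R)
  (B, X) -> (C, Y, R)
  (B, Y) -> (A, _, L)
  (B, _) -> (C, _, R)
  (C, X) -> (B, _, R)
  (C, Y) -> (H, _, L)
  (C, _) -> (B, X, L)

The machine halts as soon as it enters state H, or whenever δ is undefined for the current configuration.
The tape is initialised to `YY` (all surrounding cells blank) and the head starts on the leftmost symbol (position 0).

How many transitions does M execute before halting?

state=A head=0 tape=_[Y]Y   (A,Y)→(A,X,L)
state=A head=-1 tape=[_]XY   (A,_)→(A,X,R)
state=A head=0 tape=X[X]Y   (A,X)→(C,X,R)
state=C head=1 tape=XX[Y]   (C,Y)→(H,_,L)
state=H head=0 tape=X[X]_
M halts after 4 transitions.

4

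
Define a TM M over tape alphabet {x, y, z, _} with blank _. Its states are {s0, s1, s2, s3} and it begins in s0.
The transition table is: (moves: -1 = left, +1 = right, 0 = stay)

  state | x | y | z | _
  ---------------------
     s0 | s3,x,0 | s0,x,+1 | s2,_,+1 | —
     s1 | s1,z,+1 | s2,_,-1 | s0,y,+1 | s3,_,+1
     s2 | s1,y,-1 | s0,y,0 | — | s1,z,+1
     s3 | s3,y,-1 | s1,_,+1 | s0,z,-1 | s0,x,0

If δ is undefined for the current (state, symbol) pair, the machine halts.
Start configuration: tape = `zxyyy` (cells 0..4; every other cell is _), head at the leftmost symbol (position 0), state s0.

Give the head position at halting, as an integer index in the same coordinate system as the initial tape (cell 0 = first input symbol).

2

state=s0 head=0 tape=[z]xyyy_   (s0,z)→(s2,_,+1)
state=s2 head=1 tape=_[x]yyy_   (s2,x)→(s1,y,-1)
state=s1 head=0 tape=[_]yyyy_   (s1,_)→(s3,_,+1)
state=s3 head=1 tape=_[y]yyy_   (s3,y)→(s1,_,+1)
state=s1 head=2 tape=__[y]yy_   (s1,y)→(s2,_,-1)
state=s2 head=1 tape=_[_]_yy_   (s2,_)→(s1,z,+1)
state=s1 head=2 tape=_z[_]yy_   (s1,_)→(s3,_,+1)
state=s3 head=3 tape=_z_[y]y_   (s3,y)→(s1,_,+1)
state=s1 head=4 tape=_z__[y]_   (s1,y)→(s2,_,-1)
state=s2 head=3 tape=_z_[_]__   (s2,_)→(s1,z,+1)
state=s1 head=4 tape=_z_z[_]_   (s1,_)→(s3,_,+1)
state=s3 head=5 tape=_z_z_[_]   (s3,_)→(s0,x,0)
state=s0 head=5 tape=_z_z_[x]   (s0,x)→(s3,x,0)
state=s3 head=5 tape=_z_z_[x]   (s3,x)→(s3,y,-1)
state=s3 head=4 tape=_z_z[_]y   (s3,_)→(s0,x,0)
state=s0 head=4 tape=_z_z[x]y   (s0,x)→(s3,x,0)
state=s3 head=4 tape=_z_z[x]y   (s3,x)→(s3,y,-1)
state=s3 head=3 tape=_z_[z]yy   (s3,z)→(s0,z,-1)
state=s0 head=2 tape=_z[_]zyy
At halt the head is at cell 2.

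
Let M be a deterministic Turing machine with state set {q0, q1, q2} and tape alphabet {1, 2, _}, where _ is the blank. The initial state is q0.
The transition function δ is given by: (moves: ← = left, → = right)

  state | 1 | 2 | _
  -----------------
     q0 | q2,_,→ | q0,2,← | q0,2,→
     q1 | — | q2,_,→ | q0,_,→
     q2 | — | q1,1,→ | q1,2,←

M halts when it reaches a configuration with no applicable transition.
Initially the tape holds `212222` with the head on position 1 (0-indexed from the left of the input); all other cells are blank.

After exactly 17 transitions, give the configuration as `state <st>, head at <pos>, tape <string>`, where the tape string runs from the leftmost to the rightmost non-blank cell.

state q0, head at 6, tape 2_1__1_2

q0 | 2[1]2222__   read 1 → write _, move →, go to q2
q2 | 2_[2]222__   read 2 → write 1, move →, go to q1
q1 | 2_1[2]22__   read 2 → write _, move →, go to q2
q2 | 2_1_[2]2__   read 2 → write 1, move →, go to q1
q1 | 2_1_1[2]__   read 2 → write _, move →, go to q2
q2 | 2_1_1_[_]_   read _ → write 2, move ←, go to q1
q1 | 2_1_1[_]2_   read _ → write _, move →, go to q0
q0 | 2_1_1_[2]_   read 2 → write 2, move ←, go to q0
q0 | 2_1_1[_]2_   read _ → write 2, move →, go to q0
q0 | 2_1_12[2]_   read 2 → write 2, move ←, go to q0
q0 | 2_1_1[2]2_   read 2 → write 2, move ←, go to q0
q0 | 2_1_[1]22_   read 1 → write _, move →, go to q2
q2 | 2_1__[2]2_   read 2 → write 1, move →, go to q1
q1 | 2_1__1[2]_   read 2 → write _, move →, go to q2
q2 | 2_1__1_[_]   read _ → write 2, move ←, go to q1
q1 | 2_1__1[_]2   read _ → write _, move →, go to q0
q0 | 2_1__1_[2]   read 2 → write 2, move ←, go to q0
q0 | 2_1__1[_]2
After 17 steps: state q0, head at 6, tape 2_1__1_2.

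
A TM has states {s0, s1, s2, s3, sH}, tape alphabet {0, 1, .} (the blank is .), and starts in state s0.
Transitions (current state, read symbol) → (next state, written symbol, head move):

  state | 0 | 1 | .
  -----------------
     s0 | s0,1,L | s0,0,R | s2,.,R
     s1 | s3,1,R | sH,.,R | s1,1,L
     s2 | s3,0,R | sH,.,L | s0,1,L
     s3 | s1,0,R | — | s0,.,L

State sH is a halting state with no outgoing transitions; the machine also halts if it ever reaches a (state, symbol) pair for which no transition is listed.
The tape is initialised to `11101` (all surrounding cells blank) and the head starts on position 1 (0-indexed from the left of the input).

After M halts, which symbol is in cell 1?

0

state=s0 head=1 tape=1[1]101..   (s0,1)→(s0,0,R)
state=s0 head=2 tape=10[1]01..   (s0,1)→(s0,0,R)
state=s0 head=3 tape=100[0]1..   (s0,0)→(s0,1,L)
state=s0 head=2 tape=10[0]11..   (s0,0)→(s0,1,L)
state=s0 head=1 tape=1[0]111..   (s0,0)→(s0,1,L)
state=s0 head=0 tape=[1]1111..   (s0,1)→(s0,0,R)
state=s0 head=1 tape=0[1]111..   (s0,1)→(s0,0,R)
state=s0 head=2 tape=00[1]11..   (s0,1)→(s0,0,R)
state=s0 head=3 tape=000[1]1..   (s0,1)→(s0,0,R)
state=s0 head=4 tape=0000[1]..   (s0,1)→(s0,0,R)
state=s0 head=5 tape=00000[.].   (s0,.)→(s2,.,R)
state=s2 head=6 tape=00000.[.]   (s2,.)→(s0,1,L)
state=s0 head=5 tape=00000[.]1   (s0,.)→(s2,.,R)
state=s2 head=6 tape=00000.[1]   (s2,1)→(sH,.,L)
state=sH head=5 tape=00000[.].
Cell 1 holds 0 when M halts.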